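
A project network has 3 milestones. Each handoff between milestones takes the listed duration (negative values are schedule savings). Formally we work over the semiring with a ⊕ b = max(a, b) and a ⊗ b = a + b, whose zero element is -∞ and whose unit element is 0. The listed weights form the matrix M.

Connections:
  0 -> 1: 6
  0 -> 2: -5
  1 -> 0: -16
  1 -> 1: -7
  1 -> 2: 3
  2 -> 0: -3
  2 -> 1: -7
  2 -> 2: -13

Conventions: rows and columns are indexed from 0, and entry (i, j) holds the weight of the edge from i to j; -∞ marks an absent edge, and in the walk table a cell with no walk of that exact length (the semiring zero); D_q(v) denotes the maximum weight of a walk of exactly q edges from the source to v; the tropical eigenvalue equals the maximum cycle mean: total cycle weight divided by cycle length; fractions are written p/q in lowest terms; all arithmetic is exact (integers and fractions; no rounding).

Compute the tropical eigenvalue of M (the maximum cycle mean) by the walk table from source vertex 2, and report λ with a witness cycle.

q=0: [-∞, -∞, 0]
q=1: [-3, -7, -13]
q=2: [-16, 3, -4]
q=3: [-7, -4, 6]
Optimal cycle mean attained by: cycle 0->1->2->0, total 6 + 3 + (-3), length 3.
Answer: λ = 2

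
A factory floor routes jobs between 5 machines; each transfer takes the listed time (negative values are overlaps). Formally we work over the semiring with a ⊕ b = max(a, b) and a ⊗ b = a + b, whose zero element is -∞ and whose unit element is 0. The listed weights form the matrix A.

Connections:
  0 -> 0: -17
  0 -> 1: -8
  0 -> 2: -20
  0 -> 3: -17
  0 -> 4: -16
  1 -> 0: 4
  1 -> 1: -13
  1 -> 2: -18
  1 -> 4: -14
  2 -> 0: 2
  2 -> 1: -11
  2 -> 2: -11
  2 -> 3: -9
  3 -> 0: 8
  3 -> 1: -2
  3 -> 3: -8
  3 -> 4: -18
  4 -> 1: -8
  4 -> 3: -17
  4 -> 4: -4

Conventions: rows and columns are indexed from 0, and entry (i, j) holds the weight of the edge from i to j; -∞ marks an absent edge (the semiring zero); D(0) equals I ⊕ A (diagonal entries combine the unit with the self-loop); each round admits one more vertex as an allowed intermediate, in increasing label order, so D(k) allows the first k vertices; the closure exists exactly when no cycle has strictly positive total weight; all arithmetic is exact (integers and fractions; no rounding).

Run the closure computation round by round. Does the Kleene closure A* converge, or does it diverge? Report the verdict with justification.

D(0):
  [0, -8, -20, -17, -16]
  [4, 0, -18, -∞, -14]
  [2, -11, 0, -9, -∞]
  [8, -2, -∞, 0, -18]
  [-∞, -8, -∞, -17, 0]
D(1):
  [0, -8, -20, -17, -16]
  [4, 0, -16, -13, -12]
  [2, -6, 0, -9, -14]
  [8, 0, -12, 0, -8]
  [-∞, -8, -∞, -17, 0]
D(2):
  [0, -8, -20, -17, -16]
  [4, 0, -16, -13, -12]
  [2, -6, 0, -9, -14]
  [8, 0, -12, 0, -8]
  [-4, -8, -24, -17, 0]
D(3):
  [0, -8, -20, -17, -16]
  [4, 0, -16, -13, -12]
  [2, -6, 0, -9, -14]
  [8, 0, -12, 0, -8]
  [-4, -8, -24, -17, 0]
D(4):
  [0, -8, -20, -17, -16]
  [4, 0, -16, -13, -12]
  [2, -6, 0, -9, -14]
  [8, 0, -12, 0, -8]
  [-4, -8, -24, -17, 0]
D(5):
  [0, -8, -20, -17, -16]
  [4, 0, -16, -13, -12]
  [2, -6, 0, -9, -14]
  [8, 0, -12, 0, -8]
  [-4, -8, -24, -17, 0]
Key observation: every diagonal entry stays at the unit through all rounds, so no improving cycle exists.
Answer: CONVERGES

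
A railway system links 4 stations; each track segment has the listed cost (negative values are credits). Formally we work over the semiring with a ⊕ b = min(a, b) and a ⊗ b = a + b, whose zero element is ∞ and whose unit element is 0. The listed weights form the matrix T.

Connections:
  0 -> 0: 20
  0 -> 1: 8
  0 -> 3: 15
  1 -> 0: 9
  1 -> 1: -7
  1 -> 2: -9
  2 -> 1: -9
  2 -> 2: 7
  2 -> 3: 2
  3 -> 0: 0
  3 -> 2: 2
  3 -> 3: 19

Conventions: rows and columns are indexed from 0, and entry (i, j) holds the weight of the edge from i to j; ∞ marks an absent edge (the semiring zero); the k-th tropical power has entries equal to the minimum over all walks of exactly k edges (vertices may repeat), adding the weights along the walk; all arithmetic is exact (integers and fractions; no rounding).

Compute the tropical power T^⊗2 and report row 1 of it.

T^⊗2:
  [15, 1, -1, 34]
  [2, -18, -16, -7]
  [0, -16, -18, 9]
  [19, -7, 9, 4]
Answer: row 1 of T^⊗2 = [2, -18, -16, -7]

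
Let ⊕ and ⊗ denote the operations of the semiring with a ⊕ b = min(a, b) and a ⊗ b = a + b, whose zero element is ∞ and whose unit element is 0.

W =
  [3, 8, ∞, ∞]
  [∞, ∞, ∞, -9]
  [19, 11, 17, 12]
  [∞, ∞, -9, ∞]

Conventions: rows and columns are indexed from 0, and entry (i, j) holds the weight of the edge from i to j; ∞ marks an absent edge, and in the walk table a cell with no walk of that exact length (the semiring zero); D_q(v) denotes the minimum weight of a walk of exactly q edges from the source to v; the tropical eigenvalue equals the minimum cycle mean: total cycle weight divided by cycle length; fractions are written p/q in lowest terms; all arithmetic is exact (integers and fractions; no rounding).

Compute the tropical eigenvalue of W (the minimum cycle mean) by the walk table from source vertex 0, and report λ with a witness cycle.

q=0: [0, ∞, ∞, ∞]
q=1: [3, 8, ∞, ∞]
q=2: [6, 11, ∞, -1]
q=3: [9, 14, -10, 2]
q=4: [9, 1, -7, 2]
Optimal cycle mean attained by: cycle 1->3->2->1, total (-9) + (-9) + 11, length 3.
Answer: λ = -7/3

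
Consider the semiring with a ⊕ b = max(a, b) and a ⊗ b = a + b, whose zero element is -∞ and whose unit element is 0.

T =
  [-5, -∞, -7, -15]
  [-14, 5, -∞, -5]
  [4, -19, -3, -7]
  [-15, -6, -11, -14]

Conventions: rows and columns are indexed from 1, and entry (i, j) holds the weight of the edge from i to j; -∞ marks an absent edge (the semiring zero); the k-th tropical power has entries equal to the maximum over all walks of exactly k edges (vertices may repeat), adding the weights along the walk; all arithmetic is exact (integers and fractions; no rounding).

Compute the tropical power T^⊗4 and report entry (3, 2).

T^⊗2:
  [-3, -21, -10, -14]
  [-9, 10, -16, 0]
  [1, -13, -3, -10]
  [-7, -1, -14, -11]
T^⊗3:
  [-6, -16, -10, -17]
  [-4, 15, -11, 5]
  [1, -8, -6, -10]
  [-10, 4, -14, -6]
T^⊗4:
  [-6, -11, -13, -17]
  [1, 20, -6, 10]
  [-2, -3, -6, -13]
  [-10, 9, -17, -1]
Key observation: the optimum is the walk 3->4->2->2->2, with weight (-7) + (-6) + 5 + 5 = -3.
Optimal value attained by: walk 3->4->2->2->2.
Answer: (T^⊗4)[3][2] = -3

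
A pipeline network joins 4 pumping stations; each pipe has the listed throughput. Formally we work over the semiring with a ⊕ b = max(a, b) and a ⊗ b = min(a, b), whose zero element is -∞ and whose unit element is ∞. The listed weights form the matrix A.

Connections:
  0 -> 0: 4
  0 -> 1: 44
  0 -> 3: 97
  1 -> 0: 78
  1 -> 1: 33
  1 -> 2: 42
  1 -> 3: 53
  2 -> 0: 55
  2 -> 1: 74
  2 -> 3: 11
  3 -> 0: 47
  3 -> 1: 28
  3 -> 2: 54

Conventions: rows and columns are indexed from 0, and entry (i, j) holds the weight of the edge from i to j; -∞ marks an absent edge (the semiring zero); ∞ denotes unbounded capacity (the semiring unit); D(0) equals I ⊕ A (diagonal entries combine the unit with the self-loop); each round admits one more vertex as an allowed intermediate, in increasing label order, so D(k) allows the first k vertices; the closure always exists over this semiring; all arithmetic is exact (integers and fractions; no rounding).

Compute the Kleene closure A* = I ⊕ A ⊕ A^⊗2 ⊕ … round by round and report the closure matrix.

D(0):
  [∞, 44, -∞, 97]
  [78, ∞, 42, 53]
  [55, 74, ∞, 11]
  [47, 28, 54, ∞]
D(1):
  [∞, 44, -∞, 97]
  [78, ∞, 42, 78]
  [55, 74, ∞, 55]
  [47, 44, 54, ∞]
D(2):
  [∞, 44, 42, 97]
  [78, ∞, 42, 78]
  [74, 74, ∞, 74]
  [47, 44, 54, ∞]
D(3):
  [∞, 44, 42, 97]
  [78, ∞, 42, 78]
  [74, 74, ∞, 74]
  [54, 54, 54, ∞]
D(4):
  [∞, 54, 54, 97]
  [78, ∞, 54, 78]
  [74, 74, ∞, 74]
  [54, 54, 54, ∞]
Answer: A* = [[∞, 54, 54, 97], [78, ∞, 54, 78], [74, 74, ∞, 74], [54, 54, 54, ∞]]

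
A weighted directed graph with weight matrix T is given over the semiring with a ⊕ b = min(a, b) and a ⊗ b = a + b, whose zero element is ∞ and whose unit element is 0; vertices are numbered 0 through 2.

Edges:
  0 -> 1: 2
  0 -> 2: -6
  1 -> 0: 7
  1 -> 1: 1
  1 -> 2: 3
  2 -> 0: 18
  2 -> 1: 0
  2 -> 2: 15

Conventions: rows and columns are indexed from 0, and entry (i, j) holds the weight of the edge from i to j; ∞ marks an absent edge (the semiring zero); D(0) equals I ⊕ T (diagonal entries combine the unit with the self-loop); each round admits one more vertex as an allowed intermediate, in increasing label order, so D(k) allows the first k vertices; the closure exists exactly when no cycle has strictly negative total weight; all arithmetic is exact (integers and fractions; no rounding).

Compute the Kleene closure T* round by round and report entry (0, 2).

D(0):
  [0, 2, -6]
  [7, 0, 3]
  [18, 0, 0]
D(1):
  [0, 2, -6]
  [7, 0, 1]
  [18, 0, 0]
D(2):
  [0, 2, -6]
  [7, 0, 1]
  [7, 0, 0]
D(3):
  [0, -6, -6]
  [7, 0, 1]
  [7, 0, 0]
Answer: T*[0][2] = -6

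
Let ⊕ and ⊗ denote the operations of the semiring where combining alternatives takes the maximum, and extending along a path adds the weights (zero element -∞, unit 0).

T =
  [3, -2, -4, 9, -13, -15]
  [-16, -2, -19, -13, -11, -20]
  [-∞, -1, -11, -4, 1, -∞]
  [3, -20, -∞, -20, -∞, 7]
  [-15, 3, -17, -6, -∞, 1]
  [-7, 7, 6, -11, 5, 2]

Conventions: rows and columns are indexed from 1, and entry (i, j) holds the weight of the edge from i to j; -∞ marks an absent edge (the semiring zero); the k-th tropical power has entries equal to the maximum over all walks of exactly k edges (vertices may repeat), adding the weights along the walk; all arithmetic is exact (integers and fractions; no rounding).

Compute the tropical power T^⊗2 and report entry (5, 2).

T^⊗2:
  [12, 1, -1, 12, -3, 16]
  [-10, -4, -14, -7, -13, -6]
  [-1, 4, -16, -5, -10, 3]
  [6, 14, 13, 12, 12, 9]
  [-3, 8, 7, -6, 6, 3]
  [-4, 9, 8, 2, 7, 6]
Key observation: the optimum is the walk 5->6->2, with weight 1 + 7 = 8.
Optimal value attained by: walk 5->6->2.
Answer: (T^⊗2)[5][2] = 8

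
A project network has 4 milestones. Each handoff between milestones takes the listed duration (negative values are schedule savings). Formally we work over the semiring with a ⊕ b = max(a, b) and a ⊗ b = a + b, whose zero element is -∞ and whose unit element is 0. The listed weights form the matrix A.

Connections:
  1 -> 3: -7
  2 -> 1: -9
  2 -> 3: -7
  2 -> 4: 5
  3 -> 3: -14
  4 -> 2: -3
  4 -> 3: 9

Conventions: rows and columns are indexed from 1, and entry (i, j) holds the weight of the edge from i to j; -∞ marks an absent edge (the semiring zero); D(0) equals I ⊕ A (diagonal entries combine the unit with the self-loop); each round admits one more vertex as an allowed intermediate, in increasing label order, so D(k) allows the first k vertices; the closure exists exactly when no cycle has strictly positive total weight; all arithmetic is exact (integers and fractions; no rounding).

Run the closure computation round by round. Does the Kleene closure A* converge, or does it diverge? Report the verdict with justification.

D(0):
  [0, -∞, -7, -∞]
  [-9, 0, -7, 5]
  [-∞, -∞, 0, -∞]
  [-∞, -3, 9, 0]
D(1):
  [0, -∞, -7, -∞]
  [-9, 0, -7, 5]
  [-∞, -∞, 0, -∞]
  [-∞, -3, 9, 0]
Detection: at round 2, diagonal entry (4, 4) turns strictly positive.
Key observation: the cycle 4->2->4 has total weight (-3) + 5, which is strictly positive.
Answer: DIVERGES — positive cycle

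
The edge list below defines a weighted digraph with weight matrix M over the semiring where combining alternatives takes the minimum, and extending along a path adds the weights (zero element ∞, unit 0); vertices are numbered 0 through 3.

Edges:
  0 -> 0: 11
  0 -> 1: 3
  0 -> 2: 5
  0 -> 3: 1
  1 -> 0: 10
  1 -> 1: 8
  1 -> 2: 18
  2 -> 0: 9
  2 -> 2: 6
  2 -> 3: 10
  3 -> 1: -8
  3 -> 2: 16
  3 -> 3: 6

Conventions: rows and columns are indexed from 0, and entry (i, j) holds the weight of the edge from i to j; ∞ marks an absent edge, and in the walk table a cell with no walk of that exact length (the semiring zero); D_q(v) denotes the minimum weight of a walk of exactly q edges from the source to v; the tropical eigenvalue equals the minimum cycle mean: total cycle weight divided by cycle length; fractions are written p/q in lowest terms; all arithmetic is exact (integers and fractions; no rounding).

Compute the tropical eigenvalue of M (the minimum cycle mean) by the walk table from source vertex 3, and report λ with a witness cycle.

q=0: [∞, ∞, ∞, 0]
q=1: [∞, -8, 16, 6]
q=2: [2, -2, 10, 12]
q=3: [8, 4, 7, 3]
q=4: [14, -5, 13, 9]
Optimal cycle mean attained by: cycle 0->3->1->0, total 1 + (-8) + 10, length 3.
Answer: λ = 1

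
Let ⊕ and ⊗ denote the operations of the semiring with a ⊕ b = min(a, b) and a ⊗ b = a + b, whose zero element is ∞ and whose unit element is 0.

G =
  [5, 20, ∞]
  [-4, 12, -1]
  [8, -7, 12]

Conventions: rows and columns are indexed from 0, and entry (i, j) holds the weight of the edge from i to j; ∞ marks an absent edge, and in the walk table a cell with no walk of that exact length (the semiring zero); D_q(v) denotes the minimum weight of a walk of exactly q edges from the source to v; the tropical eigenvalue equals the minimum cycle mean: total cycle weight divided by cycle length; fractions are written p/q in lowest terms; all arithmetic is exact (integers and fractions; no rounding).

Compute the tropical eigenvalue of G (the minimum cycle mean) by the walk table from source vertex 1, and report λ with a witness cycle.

q=0: [∞, 0, ∞]
q=1: [-4, 12, -1]
q=2: [1, -8, 11]
q=3: [-12, 4, -9]
Optimal cycle mean attained by: cycle 1->2->1, total (-1) + (-7), length 2.
Answer: λ = -4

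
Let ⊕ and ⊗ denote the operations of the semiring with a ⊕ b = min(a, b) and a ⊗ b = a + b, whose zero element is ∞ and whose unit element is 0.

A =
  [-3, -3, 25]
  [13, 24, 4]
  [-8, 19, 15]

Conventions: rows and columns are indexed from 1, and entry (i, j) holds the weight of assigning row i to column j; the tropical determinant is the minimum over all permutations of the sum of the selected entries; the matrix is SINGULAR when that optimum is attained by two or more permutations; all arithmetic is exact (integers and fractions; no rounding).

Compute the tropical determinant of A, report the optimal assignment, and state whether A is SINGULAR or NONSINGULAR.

σ = (1, 2, 3): (-3) + 24 + 15 = 36
σ = (1, 3, 2): (-3) + 4 + 19 = 20
σ = (2, 1, 3): (-3) + 13 + 15 = 25
σ = (2, 3, 1): (-3) + 4 + (-8) = -7
σ = (3, 1, 2): 25 + 13 + 19 = 57
σ = (3, 2, 1): 25 + 24 + (-8) = 41
Optimal value attained by: σ = (2, 3, 1).
Answer: det⊕(A) = -7; verdict: NONSINGULAR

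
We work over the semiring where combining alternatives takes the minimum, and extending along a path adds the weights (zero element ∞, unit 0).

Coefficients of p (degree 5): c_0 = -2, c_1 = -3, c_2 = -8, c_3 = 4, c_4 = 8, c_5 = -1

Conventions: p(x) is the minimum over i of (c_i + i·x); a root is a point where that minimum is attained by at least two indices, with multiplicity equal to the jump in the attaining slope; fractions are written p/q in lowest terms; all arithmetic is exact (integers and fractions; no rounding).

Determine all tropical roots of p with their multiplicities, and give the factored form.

hull edge (i=0, c=-2) to (i=2, c=-8): slope -3, span 2
hull edge (i=2, c=-8) to (i=5, c=-1): slope 7/3, span 3
Factored form: p(x) = -1 ⊗ (x ⊕ (-7/3)) ⊗ (x ⊕ (-7/3)) ⊗ (x ⊕ (-7/3)) ⊗ (x ⊕ 3) ⊗ (x ⊕ 3)
Answer: roots = -7/3 (mult 3), 3 (mult 2)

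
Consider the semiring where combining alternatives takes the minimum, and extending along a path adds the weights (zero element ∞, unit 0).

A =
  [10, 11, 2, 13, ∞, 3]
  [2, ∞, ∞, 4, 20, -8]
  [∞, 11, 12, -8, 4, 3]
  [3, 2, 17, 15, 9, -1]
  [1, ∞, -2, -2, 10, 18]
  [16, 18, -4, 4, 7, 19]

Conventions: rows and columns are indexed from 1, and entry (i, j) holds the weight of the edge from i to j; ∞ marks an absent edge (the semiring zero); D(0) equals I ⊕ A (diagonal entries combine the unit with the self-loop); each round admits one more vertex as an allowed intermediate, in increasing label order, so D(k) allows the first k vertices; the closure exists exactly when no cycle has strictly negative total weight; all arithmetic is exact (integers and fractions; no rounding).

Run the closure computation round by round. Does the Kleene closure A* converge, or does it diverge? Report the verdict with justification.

D(0):
  [0, 11, 2, 13, ∞, 3]
  [2, 0, ∞, 4, 20, -8]
  [∞, 11, 0, -8, 4, 3]
  [3, 2, 17, 0, 9, -1]
  [1, ∞, -2, -2, 0, 18]
  [16, 18, -4, 4, 7, 0]
D(1):
  [0, 11, 2, 13, ∞, 3]
  [2, 0, 4, 4, 20, -8]
  [∞, 11, 0, -8, 4, 3]
  [3, 2, 5, 0, 9, -1]
  [1, 12, -2, -2, 0, 4]
  [16, 18, -4, 4, 7, 0]
D(2):
  [0, 11, 2, 13, 31, 3]
  [2, 0, 4, 4, 20, -8]
  [13, 11, 0, -8, 4, 3]
  [3, 2, 5, 0, 9, -6]
  [1, 12, -2, -2, 0, 4]
  [16, 18, -4, 4, 7, 0]
Detection: at round 3, diagonal entry (4, 4) turns strictly negative.
Key observation: the cycle 4->1->3->4 has total weight 3 + 2 + (-8), which is strictly negative.
Answer: DIVERGES — negative cycle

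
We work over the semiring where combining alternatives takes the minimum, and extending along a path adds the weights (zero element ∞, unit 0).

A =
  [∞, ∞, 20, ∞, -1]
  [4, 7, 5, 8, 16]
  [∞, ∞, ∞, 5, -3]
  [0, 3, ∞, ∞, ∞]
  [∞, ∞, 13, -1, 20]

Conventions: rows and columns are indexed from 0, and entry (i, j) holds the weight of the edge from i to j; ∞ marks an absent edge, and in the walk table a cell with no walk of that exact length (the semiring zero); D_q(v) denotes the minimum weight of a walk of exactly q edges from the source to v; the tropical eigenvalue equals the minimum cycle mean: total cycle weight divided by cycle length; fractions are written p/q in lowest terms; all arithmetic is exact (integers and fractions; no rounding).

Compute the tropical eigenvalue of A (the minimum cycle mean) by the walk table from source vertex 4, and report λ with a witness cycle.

q=0: [∞, ∞, ∞, ∞, 0]
q=1: [∞, ∞, 13, -1, 20]
q=2: [-1, 2, 33, 18, 10]
q=3: [6, 9, 7, 9, -2]
q=4: [9, 12, 11, -3, 4]
q=5: [-3, 0, 17, 3, 8]
Optimal cycle mean attained by: cycle 0->4->3->0, total (-1) + (-1) + 0, length 3.
Answer: λ = -2/3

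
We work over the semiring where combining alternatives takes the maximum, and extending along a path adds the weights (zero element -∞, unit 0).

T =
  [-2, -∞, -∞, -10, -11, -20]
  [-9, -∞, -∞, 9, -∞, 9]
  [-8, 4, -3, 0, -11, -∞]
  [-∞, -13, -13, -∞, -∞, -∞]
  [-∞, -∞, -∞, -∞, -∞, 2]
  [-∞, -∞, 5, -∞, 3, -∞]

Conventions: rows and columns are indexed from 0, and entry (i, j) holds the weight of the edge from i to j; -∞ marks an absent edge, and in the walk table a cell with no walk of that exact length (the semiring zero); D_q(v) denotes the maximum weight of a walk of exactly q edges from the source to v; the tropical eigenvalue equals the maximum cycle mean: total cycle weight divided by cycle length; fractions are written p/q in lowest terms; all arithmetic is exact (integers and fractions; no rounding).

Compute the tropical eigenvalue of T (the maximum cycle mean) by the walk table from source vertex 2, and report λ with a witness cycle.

q=0: [-∞, -∞, 0, -∞, -∞, -∞]
q=1: [-8, 4, -3, 0, -11, -∞]
q=2: [-5, 1, -6, 13, -14, 13]
q=3: [-7, 0, 18, 10, 16, 10]
q=4: [10, 22, 15, 18, 13, 18]
q=5: [13, 19, 23, 31, 21, 31]
q=6: [15, 27, 36, 28, 34, 28]
Optimal cycle mean attained by: cycle 1->5->2->1, total 9 + 5 + 4, length 3.
Answer: λ = 6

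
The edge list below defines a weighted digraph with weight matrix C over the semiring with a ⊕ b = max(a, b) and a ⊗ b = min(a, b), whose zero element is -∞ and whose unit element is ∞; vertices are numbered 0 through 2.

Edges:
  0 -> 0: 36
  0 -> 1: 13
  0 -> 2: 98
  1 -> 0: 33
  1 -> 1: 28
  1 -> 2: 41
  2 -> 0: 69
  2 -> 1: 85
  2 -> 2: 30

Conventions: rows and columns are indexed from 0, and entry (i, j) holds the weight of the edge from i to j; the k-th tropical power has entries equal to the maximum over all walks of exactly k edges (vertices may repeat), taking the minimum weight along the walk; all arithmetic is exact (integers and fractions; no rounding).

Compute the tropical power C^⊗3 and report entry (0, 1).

C^⊗2:
  [69, 85, 36]
  [41, 41, 33]
  [36, 30, 69]
C^⊗3:
  [36, 36, 69]
  [36, 33, 41]
  [69, 69, 36]
Key observation: the optimum is the walk 0->0->2->1, with weight 36 min 98 min 85 = 36.
Optimal value attained by: walk 0->0->2->1.
Answer: (C^⊗3)[0][1] = 36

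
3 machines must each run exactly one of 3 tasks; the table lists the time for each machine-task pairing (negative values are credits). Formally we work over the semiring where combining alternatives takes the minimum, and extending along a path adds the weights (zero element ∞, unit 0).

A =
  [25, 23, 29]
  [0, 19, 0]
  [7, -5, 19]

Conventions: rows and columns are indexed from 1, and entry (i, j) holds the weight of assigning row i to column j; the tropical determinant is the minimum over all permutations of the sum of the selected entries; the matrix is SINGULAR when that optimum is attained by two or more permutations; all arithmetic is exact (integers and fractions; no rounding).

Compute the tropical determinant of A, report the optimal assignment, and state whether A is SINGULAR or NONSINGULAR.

σ = (1, 2, 3): 25 + 19 + 19 = 63
σ = (1, 3, 2): 25 + 0 + (-5) = 20
σ = (2, 1, 3): 23 + 0 + 19 = 42
σ = (2, 3, 1): 23 + 0 + 7 = 30
σ = (3, 1, 2): 29 + 0 + (-5) = 24
σ = (3, 2, 1): 29 + 19 + 7 = 55
Optimal value attained by: σ = (1, 3, 2).
Answer: det⊕(A) = 20; verdict: NONSINGULAR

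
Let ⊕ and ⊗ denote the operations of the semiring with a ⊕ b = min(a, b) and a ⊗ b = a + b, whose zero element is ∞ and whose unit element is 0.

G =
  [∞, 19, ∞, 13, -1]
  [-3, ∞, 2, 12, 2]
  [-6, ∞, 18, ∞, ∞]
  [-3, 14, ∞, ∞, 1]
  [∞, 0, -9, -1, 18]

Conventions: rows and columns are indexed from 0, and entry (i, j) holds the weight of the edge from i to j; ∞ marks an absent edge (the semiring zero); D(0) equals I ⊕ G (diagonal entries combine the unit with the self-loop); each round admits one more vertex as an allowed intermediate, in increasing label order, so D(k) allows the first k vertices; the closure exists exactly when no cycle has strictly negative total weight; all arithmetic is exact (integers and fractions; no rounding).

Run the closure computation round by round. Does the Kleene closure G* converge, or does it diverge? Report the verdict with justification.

D(0):
  [0, 19, ∞, 13, -1]
  [-3, 0, 2, 12, 2]
  [-6, ∞, 0, ∞, ∞]
  [-3, 14, ∞, 0, 1]
  [∞, 0, -9, -1, 0]
D(1):
  [0, 19, ∞, 13, -1]
  [-3, 0, 2, 10, -4]
  [-6, 13, 0, 7, -7]
  [-3, 14, ∞, 0, -4]
  [∞, 0, -9, -1, 0]
Detection: at round 2, diagonal entry (4, 4) turns strictly negative.
Key observation: the cycle 4->1->0->4 has total weight 0 + (-3) + (-1), which is strictly negative.
Answer: DIVERGES — negative cycle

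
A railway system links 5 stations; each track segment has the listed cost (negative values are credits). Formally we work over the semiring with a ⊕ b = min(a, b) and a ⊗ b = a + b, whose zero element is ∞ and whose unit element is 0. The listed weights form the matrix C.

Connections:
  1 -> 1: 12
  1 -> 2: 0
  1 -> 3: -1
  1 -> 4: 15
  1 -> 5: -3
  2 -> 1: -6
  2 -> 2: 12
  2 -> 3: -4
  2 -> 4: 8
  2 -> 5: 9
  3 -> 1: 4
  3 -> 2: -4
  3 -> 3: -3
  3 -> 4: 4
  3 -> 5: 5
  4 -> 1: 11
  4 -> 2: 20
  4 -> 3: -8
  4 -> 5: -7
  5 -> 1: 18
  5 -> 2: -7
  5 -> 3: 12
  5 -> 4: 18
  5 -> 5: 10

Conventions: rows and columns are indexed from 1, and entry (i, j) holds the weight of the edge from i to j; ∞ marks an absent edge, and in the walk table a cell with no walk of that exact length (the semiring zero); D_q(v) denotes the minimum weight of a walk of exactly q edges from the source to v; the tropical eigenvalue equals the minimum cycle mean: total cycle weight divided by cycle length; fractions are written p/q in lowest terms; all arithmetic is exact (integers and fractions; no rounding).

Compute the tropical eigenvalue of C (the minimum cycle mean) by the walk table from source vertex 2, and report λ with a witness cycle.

q=0: [∞, 0, ∞, ∞, ∞]
q=1: [-6, 12, -4, 8, 9]
q=2: [0, -8, -7, 0, -9]
q=3: [-14, -16, -12, -3, -7]
q=4: [-22, -16, -20, -8, -17]
q=5: [-22, -24, -23, -16, -25]
Optimal cycle mean attained by: cycle 1->5->2->1, total (-3) + (-7) + (-6), length 3.
Answer: λ = -16/3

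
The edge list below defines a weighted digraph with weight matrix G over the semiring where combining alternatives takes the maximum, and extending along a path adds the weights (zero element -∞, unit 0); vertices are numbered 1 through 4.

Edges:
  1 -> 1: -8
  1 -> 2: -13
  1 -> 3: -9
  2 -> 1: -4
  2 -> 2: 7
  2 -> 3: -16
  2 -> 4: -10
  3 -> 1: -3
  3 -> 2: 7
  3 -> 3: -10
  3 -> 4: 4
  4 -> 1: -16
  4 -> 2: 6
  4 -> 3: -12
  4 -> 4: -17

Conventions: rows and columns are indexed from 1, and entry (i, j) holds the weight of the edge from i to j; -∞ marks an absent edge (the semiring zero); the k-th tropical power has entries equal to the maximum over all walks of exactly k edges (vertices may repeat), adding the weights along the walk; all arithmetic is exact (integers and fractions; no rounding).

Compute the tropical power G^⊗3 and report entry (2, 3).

G^⊗2:
  [-12, -2, -17, -5]
  [3, 14, -9, -3]
  [3, 14, -8, -3]
  [2, 13, -10, -4]
G^⊗3:
  [-6, 5, -17, -12]
  [10, 21, -2, 4]
  [10, 21, -2, 4]
  [9, 20, -3, 3]
Key observation: the optimum is the walk 2->2->2->3, with weight 7 + 7 + (-16) = -2.
Optimal value attained by: walk 2->2->2->3.
Answer: (G^⊗3)[2][3] = -2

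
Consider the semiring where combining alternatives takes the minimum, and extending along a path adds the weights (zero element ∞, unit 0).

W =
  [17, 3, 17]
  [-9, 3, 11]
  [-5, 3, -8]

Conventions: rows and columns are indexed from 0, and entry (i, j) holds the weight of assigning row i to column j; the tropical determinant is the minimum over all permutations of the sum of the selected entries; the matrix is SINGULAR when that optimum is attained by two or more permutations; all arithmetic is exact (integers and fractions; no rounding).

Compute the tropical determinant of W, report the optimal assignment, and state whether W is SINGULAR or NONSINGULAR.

σ = (0, 1, 2): 17 + 3 + (-8) = 12
σ = (0, 2, 1): 17 + 11 + 3 = 31
σ = (1, 0, 2): 3 + (-9) + (-8) = -14
σ = (1, 2, 0): 3 + 11 + (-5) = 9
σ = (2, 0, 1): 17 + (-9) + 3 = 11
σ = (2, 1, 0): 17 + 3 + (-5) = 15
Optimal value attained by: σ = (1, 0, 2).
Answer: det⊕(W) = -14; verdict: NONSINGULAR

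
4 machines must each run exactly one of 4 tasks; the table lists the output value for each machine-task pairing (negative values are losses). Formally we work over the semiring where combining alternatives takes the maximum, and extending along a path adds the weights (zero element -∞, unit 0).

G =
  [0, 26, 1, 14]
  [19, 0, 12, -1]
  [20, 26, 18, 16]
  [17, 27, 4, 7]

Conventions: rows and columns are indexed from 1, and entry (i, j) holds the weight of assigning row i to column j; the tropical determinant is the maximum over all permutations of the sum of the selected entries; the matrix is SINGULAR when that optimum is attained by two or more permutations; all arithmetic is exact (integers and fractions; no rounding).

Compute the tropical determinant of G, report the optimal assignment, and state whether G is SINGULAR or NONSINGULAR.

σ = (1, 2, 3, 4): 0 + 0 + 18 + 7 = 25
σ = (1, 2, 4, 3): 0 + 0 + 16 + 4 = 20
σ = (1, 3, 2, 4): 0 + 12 + 26 + 7 = 45
σ = (1, 3, 4, 2): 0 + 12 + 16 + 27 = 55
σ = (1, 4, 2, 3): 0 + (-1) + 26 + 4 = 29
σ = (1, 4, 3, 2): 0 + (-1) + 18 + 27 = 44
σ = (2, 1, 3, 4): 26 + 19 + 18 + 7 = 70
σ = (2, 1, 4, 3): 26 + 19 + 16 + 4 = 65
σ = (2, 3, 1, 4): 26 + 12 + 20 + 7 = 65
σ = (2, 3, 4, 1): 26 + 12 + 16 + 17 = 71
σ = (2, 4, 1, 3): 26 + (-1) + 20 + 4 = 49
σ = (2, 4, 3, 1): 26 + (-1) + 18 + 17 = 60
σ = (3, 1, 2, 4): 1 + 19 + 26 + 7 = 53
σ = (3, 1, 4, 2): 1 + 19 + 16 + 27 = 63
σ = (3, 2, 1, 4): 1 + 0 + 20 + 7 = 28
σ = (3, 2, 4, 1): 1 + 0 + 16 + 17 = 34
σ = (3, 4, 1, 2): 1 + (-1) + 20 + 27 = 47
σ = (3, 4, 2, 1): 1 + (-1) + 26 + 17 = 43
σ = (4, 1, 2, 3): 14 + 19 + 26 + 4 = 63
σ = (4, 1, 3, 2): 14 + 19 + 18 + 27 = 78
σ = (4, 2, 1, 3): 14 + 0 + 20 + 4 = 38
σ = (4, 2, 3, 1): 14 + 0 + 18 + 17 = 49
σ = (4, 3, 1, 2): 14 + 12 + 20 + 27 = 73
σ = (4, 3, 2, 1): 14 + 12 + 26 + 17 = 69
Optimal value attained by: σ = (4, 1, 3, 2).
Answer: det⊕(G) = 78; verdict: NONSINGULAR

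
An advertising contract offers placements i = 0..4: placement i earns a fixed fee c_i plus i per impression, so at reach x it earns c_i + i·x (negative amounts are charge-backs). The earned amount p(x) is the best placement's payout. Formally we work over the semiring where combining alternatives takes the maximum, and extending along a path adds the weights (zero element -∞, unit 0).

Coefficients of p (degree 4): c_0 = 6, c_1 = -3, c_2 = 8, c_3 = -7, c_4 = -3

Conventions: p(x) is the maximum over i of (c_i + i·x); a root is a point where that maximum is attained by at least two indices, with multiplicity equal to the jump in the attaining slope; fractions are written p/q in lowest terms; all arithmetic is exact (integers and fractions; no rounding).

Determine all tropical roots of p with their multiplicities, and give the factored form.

hull edge (i=0, c=6) to (i=2, c=8): slope 1, span 2
hull edge (i=2, c=8) to (i=4, c=-3): slope -11/2, span 2
Factored form: p(x) = -3 ⊗ (x ⊕ (-1)) ⊗ (x ⊕ (-1)) ⊗ (x ⊕ 11/2) ⊗ (x ⊕ 11/2)
Answer: roots = -1 (mult 2), 11/2 (mult 2)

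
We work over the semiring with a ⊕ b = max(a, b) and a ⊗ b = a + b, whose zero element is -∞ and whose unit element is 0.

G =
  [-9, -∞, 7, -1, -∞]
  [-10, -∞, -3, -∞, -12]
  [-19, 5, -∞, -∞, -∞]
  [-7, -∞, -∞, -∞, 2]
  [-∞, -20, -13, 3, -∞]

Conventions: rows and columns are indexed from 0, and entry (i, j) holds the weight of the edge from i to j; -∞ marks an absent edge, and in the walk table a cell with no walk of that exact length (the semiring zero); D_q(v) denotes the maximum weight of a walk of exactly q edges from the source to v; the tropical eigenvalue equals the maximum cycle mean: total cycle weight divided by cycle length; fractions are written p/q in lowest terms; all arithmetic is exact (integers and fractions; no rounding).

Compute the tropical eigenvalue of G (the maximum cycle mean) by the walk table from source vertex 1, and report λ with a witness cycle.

q=0: [-∞, 0, -∞, -∞, -∞]
q=1: [-10, -∞, -3, -∞, -12]
q=2: [-19, 2, -3, -9, -∞]
q=3: [-8, 2, -1, -20, -7]
q=4: [-8, 4, -1, -4, -10]
q=5: [-6, 4, 1, -7, -2]
Optimal cycle mean attained by: cycle 3->4->3, total 2 + 3, length 2.
Answer: λ = 5/2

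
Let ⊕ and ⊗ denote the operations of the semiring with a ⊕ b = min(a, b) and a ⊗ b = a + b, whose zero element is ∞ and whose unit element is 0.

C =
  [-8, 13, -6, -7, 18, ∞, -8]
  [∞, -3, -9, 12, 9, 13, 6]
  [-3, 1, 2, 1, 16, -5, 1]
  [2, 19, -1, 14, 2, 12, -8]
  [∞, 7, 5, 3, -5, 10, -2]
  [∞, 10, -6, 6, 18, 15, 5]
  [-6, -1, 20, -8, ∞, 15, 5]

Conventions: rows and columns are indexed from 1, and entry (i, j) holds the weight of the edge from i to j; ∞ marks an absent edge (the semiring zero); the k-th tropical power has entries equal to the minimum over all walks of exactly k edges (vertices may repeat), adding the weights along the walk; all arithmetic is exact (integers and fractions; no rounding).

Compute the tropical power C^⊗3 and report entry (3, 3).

C^⊗2:
  [-16, -9, -14, -16, -5, -11, -16]
  [-12, -8, -12, -8, 4, -14, -8]
  [-11, -2, -11, -10, 3, -3, -11]
  [-14, -9, -4, -16, -3, -6, -6]
  [-8, -3, -2, -10, -10, 0, -7]
  [-9, -5, -4, -5, 8, -11, -5]
  [-14, -4, -12, -13, -6, 4, -16]
C^⊗3:
  [-24, -17, -22, -24, -14, -19, -24]
  [-20, -11, -20, -19, -6, -17, -20]
  [-19, -12, -17, -19, -8, -16, -19]
  [-22, -12, -20, -21, -14, -9, -24]
  [-16, -8, -14, -15, -15, -7, -18]
  [-17, -8, -17, -16, -3, -9, -17]
  [-22, -17, -20, -24, -11, -17, -22]
Key observation: the optimum is the walk 3->1->1->3, with weight (-3) + (-8) + (-6) = -17.
Optimal value attained by: walk 3->1->1->3.
Answer: (C^⊗3)[3][3] = -17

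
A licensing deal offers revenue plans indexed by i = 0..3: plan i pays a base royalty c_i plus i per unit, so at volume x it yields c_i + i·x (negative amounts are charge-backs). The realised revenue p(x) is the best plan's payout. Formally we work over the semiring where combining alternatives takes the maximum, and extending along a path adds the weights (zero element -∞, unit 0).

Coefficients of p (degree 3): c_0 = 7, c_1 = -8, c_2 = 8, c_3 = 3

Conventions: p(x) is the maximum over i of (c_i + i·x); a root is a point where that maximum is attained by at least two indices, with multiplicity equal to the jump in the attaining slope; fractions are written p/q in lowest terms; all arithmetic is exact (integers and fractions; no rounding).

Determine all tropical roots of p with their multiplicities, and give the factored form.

hull edge (i=0, c=7) to (i=2, c=8): slope 1/2, span 2
hull edge (i=2, c=8) to (i=3, c=3): slope -5, span 1
Factored form: p(x) = 3 ⊗ (x ⊕ (-1/2)) ⊗ (x ⊕ (-1/2)) ⊗ (x ⊕ 5)
Answer: roots = -1/2 (mult 2), 5 (mult 1)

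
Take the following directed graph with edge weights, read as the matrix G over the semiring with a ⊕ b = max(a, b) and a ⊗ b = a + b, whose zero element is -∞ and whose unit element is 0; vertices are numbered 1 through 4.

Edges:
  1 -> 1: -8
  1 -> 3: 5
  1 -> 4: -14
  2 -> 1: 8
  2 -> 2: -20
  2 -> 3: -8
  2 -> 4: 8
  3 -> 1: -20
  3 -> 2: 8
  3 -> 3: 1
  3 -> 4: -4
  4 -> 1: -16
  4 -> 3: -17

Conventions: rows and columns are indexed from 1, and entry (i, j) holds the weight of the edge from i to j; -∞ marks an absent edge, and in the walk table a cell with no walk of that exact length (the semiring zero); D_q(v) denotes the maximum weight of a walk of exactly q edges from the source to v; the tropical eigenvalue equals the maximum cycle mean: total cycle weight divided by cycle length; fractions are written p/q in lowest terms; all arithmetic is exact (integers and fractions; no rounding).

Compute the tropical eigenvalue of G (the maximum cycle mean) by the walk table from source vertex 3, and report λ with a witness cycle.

q=0: [-∞, -∞, 0, -∞]
q=1: [-20, 8, 1, -4]
q=2: [16, 9, 2, 16]
q=3: [17, 10, 21, 17]
q=4: [18, 29, 22, 18]
Optimal cycle mean attained by: cycle 1->3->2->1, total 5 + 8 + 8, length 3.
Answer: λ = 7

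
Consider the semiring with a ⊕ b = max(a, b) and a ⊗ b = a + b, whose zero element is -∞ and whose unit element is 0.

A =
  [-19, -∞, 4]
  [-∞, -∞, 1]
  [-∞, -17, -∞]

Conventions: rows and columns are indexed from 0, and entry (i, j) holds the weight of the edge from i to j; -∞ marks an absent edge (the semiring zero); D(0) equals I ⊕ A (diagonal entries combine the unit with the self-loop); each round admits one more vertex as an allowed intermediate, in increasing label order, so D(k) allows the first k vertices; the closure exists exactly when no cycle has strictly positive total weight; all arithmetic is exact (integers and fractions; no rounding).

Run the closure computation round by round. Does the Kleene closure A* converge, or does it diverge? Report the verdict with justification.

D(0):
  [0, -∞, 4]
  [-∞, 0, 1]
  [-∞, -17, 0]
D(1):
  [0, -∞, 4]
  [-∞, 0, 1]
  [-∞, -17, 0]
D(2):
  [0, -∞, 4]
  [-∞, 0, 1]
  [-∞, -17, 0]
D(3):
  [0, -13, 4]
  [-∞, 0, 1]
  [-∞, -17, 0]
Key observation: every diagonal entry stays at the unit through all rounds, so no improving cycle exists.
Answer: CONVERGES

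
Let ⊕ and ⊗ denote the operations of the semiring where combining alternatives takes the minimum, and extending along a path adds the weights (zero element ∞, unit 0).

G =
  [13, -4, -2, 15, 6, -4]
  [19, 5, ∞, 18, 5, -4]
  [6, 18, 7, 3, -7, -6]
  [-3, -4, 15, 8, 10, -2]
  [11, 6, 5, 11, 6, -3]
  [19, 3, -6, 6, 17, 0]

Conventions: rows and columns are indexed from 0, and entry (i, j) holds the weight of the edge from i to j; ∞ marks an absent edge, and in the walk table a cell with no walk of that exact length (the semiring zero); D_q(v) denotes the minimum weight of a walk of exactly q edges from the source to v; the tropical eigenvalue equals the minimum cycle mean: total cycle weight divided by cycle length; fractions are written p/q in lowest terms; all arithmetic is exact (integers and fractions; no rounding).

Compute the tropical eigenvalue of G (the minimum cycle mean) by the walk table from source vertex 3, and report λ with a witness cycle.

q=0: [∞, ∞, ∞, 0, ∞, ∞]
q=1: [-3, -4, 15, 8, 10, -2]
q=2: [5, -7, -8, 4, 1, -8]
q=3: [-2, -5, -14, -5, -15, -14]
q=4: [-8, -11, -20, -11, -21, -20]
q=5: [-14, -17, -26, -17, -27, -26]
q=6: [-20, -23, -32, -23, -33, -32]
Optimal cycle mean attained by: cycle 2->5->2, total (-6) + (-6), length 2.
Answer: λ = -6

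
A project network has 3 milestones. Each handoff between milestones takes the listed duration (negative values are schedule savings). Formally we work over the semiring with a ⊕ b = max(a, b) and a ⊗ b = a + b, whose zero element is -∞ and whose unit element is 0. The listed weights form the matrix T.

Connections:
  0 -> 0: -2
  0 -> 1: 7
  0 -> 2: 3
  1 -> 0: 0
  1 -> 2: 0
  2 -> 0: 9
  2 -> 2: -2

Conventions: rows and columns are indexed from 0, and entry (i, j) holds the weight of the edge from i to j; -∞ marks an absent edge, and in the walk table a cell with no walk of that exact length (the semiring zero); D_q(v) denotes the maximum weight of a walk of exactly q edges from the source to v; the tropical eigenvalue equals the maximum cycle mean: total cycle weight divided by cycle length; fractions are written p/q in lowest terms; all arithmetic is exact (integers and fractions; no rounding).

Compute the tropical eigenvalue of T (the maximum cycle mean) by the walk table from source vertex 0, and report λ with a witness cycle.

q=0: [0, -∞, -∞]
q=1: [-2, 7, 3]
q=2: [12, 5, 7]
q=3: [16, 19, 15]
Optimal cycle mean attained by: cycle 0->2->0, total 3 + 9, length 2.
Answer: λ = 6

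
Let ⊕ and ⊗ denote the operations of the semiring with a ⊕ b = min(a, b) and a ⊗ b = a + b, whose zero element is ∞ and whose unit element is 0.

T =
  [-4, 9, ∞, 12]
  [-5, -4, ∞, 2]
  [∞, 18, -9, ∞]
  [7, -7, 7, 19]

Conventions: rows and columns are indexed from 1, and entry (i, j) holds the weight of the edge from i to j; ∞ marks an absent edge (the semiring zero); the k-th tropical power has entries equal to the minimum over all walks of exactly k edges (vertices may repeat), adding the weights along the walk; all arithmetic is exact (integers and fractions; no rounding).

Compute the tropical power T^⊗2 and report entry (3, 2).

T^⊗2:
  [-8, 5, 19, 8]
  [-9, -8, 9, -2]
  [13, 9, -18, 20]
  [-12, -11, -2, -5]
Key observation: the optimum is the walk 3->3->2, with weight (-9) + 18 = 9.
Optimal value attained by: walk 3->3->2.
Answer: (T^⊗2)[3][2] = 9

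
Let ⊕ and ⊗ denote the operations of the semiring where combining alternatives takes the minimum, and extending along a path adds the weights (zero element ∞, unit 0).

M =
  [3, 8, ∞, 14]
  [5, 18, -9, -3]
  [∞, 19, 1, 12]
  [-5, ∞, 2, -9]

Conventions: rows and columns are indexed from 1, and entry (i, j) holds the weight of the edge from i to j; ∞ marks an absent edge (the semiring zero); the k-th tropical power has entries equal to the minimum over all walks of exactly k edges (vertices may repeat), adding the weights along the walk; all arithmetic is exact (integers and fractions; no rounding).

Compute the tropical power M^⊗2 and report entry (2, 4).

M^⊗2:
  [6, 11, -1, 5]
  [-8, 10, -8, -12]
  [7, 20, 2, 3]
  [-14, 3, -7, -18]
Key observation: the optimum is the walk 2->4->4, with weight (-3) + (-9) = -12.
Optimal value attained by: walk 2->4->4.
Answer: (M^⊗2)[2][4] = -12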